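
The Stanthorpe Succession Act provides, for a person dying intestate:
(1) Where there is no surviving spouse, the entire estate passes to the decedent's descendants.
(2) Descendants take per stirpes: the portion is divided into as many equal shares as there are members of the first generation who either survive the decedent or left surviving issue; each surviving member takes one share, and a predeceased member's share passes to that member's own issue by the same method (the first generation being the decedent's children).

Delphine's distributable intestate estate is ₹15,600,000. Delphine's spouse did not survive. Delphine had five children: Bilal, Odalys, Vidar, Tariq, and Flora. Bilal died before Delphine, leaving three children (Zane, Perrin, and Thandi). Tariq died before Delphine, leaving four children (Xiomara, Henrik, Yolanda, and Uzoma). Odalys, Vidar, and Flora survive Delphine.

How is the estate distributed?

The entire ₹15,600,000 passes to the descendants.
That amount (₹15,600,000) is divided into 5 shares of ₹3,120,000: Odalys, Vidar, and Flora each take ₹3,120,000; Bilal's ₹3,120,000 share passes to Bilal's issue; Tariq's ₹3,120,000 share passes to Tariq's issue.
Bilal's share (₹3,120,000) is divided into 3 shares of ₹1,040,000: Zane, Perrin, and Thandi each take ₹1,040,000.
Tariq's share (₹3,120,000) is divided into 4 shares of ₹780,000: Xiomara, Henrik, Yolanda, and Uzoma each take ₹780,000.

Zane: ₹1,040,000; Perrin: ₹1,040,000; Thandi: ₹1,040,000; Odalys: ₹3,120,000; Vidar: ₹3,120,000; Xiomara: ₹780,000; Henrik: ₹780,000; Yolanda: ₹780,000; Uzoma: ₹780,000; Flora: ₹3,120,000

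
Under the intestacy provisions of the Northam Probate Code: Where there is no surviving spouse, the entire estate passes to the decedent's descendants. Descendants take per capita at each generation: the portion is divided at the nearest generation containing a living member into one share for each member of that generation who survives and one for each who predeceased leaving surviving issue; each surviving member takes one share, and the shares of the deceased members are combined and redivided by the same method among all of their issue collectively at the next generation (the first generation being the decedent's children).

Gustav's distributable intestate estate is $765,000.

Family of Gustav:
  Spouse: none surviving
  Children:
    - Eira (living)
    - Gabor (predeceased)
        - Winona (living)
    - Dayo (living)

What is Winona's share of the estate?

Winona receives $255,000.

The entire $765,000 passes to the descendants.
That amount ($765,000) is divided at the children's generation into 3 shares of $255,000. Eira and Dayo each take $255,000. The remaining share for the deceased Gabor ($255,000) is carried to the next generation.
That pool ($255,000) passes entirely to Winona, the sole taker at the grandchildren's generation.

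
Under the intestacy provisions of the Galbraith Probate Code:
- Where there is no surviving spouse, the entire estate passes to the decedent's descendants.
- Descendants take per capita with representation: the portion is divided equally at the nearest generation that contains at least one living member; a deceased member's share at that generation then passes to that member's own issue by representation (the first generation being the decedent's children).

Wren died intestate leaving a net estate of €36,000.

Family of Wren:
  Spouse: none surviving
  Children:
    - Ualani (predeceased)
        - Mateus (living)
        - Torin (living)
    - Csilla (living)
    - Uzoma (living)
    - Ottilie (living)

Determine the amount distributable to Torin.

Torin receives €4,500.

The entire €36,000 passes to the descendants.
That amount (€36,000) is divided into 4 shares of €9,000: Csilla, Uzoma, and Ottilie each take €9,000; Ualani's €9,000 share passes to Ualani's issue.
Ualani's share (€9,000) is divided into 2 shares of €4,500: Mateus and Torin each take €4,500.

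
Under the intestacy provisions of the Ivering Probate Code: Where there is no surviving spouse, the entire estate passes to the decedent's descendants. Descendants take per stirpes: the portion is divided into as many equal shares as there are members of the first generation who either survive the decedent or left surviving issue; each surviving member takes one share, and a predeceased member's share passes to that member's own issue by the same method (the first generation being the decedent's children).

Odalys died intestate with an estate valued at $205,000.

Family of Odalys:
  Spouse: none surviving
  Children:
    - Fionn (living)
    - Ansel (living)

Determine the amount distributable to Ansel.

Ansel receives $102,500.

The entire $205,000 passes to the descendants.
That amount ($205,000) is divided into 2 shares of $102,500: Fionn and Ansel each take $102,500.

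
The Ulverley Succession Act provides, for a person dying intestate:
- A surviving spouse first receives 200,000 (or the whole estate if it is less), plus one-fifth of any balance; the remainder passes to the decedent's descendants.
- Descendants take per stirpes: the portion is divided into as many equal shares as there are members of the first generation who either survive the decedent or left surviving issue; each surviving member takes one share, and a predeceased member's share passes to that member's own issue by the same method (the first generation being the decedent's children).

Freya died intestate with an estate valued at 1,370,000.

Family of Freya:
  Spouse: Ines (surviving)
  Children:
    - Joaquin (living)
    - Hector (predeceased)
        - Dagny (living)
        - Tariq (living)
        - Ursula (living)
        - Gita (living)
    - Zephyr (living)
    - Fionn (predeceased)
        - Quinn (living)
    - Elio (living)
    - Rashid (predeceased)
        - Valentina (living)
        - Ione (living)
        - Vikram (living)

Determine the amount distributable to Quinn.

Quinn receives 156,000.

Ines first takes 200,000, leaving a balance of 1,170,000. Ines then takes one-fifth of the balance (234,000), for a total of 434,000. The remaining 936,000 passes to the descendants.
The descendants' portion (936,000) is divided into 6 shares of 156,000: Joaquin, Zephyr, and Elio each take 156,000; Hector's 156,000 share passes to Hector's issue; Fionn's 156,000 share passes to Fionn's issue; Rashid's 156,000 share passes to Rashid's issue.
Hector's share (156,000) is divided into 4 shares of 39,000: Dagny, Tariq, Ursula, and Gita each take 39,000.
Fionn's share (156,000) passes entirely to Quinn.
Rashid's share (156,000) is divided into 3 shares of 52,000: Valentina, Ione, and Vikram each take 52,000.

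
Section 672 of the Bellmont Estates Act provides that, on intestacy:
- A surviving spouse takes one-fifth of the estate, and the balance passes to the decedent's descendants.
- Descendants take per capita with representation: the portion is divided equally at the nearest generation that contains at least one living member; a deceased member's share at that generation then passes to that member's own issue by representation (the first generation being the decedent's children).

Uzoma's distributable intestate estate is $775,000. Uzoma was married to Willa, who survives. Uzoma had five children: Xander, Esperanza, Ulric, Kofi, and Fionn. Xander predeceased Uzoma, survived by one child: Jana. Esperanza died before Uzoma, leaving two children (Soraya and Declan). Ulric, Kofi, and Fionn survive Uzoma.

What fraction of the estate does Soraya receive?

Soraya receives 2/25 of the estate.

Willa takes one-fifth of $775,000 = $155,000. The remaining $620,000 passes to the descendants.
The descendants' portion ($620,000) is divided into 5 shares of $124,000: Ulric, Kofi, and Fionn each take $124,000; Xander's $124,000 share passes to Xander's issue; Esperanza's $124,000 share passes to Esperanza's issue.
Xander's share ($124,000) passes entirely to Jana.
Esperanza's share ($124,000) is divided into 2 shares of $62,000: Soraya and Declan each take $62,000.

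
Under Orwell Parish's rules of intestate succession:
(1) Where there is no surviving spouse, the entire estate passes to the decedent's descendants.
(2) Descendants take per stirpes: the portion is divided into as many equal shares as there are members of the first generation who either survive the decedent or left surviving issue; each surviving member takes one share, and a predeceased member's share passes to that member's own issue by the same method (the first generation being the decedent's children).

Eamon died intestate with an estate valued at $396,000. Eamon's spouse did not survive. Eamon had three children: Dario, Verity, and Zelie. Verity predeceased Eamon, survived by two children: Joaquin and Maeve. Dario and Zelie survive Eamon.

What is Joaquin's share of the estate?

The entire $396,000 passes to the descendants.
That amount ($396,000) is divided into 3 shares of $132,000: Dario and Zelie each take $132,000; Verity's $132,000 share passes to Verity's issue.
Verity's share ($132,000) is divided into 2 shares of $66,000: Joaquin and Maeve each take $66,000.

Joaquin receives $66,000.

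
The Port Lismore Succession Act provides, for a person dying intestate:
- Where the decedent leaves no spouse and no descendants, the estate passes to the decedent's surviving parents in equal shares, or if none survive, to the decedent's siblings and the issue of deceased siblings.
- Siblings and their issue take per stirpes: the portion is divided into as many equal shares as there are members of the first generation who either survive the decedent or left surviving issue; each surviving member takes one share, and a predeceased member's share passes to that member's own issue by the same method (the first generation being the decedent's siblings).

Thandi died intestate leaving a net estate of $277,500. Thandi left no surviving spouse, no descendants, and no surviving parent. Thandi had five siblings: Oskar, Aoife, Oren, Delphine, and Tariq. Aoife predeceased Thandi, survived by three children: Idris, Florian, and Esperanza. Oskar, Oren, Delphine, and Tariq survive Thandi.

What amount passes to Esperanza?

Esperanza receives $18,500.

The entire $277,500 passes to the siblings and their issue.
That amount ($277,500) is divided into 5 shares of $55,500: Oskar, Oren, Delphine, and Tariq each take $55,500; Aoife's $55,500 share passes to Aoife's issue.
Aoife's share ($55,500) is divided into 3 shares of $18,500: Idris, Florian, and Esperanza each take $18,500.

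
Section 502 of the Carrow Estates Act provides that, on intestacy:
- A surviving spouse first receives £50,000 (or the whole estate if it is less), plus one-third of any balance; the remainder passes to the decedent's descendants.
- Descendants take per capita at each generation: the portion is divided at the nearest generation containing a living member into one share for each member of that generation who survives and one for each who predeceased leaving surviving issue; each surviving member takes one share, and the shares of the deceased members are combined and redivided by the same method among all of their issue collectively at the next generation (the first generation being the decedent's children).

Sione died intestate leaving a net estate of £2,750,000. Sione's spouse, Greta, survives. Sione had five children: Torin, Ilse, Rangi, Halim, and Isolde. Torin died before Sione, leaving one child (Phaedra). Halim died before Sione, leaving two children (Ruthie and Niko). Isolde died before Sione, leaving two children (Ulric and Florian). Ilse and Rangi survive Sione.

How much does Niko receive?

Greta first takes £50,000, leaving a balance of £2,700,000. Greta then takes one-third of the balance (£900,000), for a total of £950,000. The remaining £1,800,000 passes to the descendants.
The descendants' portion (£1,800,000) is divided at the children's generation into 5 shares of £360,000. Ilse and Rangi each take £360,000. The 3 shares of the deceased (Torin, Halim, and Isolde) are combined into a pool of £1,080,000.
That pool (£1,080,000) is divided at the grandchildren's generation equally among Phaedra, Ruthie, Niko, Ulric, and Florian: £216,000 each.

Niko receives £216,000.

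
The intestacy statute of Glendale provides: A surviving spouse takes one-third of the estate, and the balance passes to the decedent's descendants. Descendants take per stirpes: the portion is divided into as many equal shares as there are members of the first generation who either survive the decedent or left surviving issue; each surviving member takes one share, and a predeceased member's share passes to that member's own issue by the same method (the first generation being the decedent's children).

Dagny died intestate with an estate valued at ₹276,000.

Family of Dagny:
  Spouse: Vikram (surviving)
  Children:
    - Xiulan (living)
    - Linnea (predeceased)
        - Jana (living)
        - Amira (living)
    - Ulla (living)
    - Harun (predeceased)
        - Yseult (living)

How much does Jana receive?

Vikram takes one-third of ₹276,000 = ₹92,000. The remaining ₹184,000 passes to the descendants.
The descendants' portion (₹184,000) is divided into 4 shares of ₹46,000: Xiulan and Ulla each take ₹46,000; Linnea's ₹46,000 share passes to Linnea's issue; Harun's ₹46,000 share passes to Harun's issue.
Linnea's share (₹46,000) is divided into 2 shares of ₹23,000: Jana and Amira each take ₹23,000.
Harun's share (₹46,000) passes entirely to Yseult.

Jana receives ₹23,000.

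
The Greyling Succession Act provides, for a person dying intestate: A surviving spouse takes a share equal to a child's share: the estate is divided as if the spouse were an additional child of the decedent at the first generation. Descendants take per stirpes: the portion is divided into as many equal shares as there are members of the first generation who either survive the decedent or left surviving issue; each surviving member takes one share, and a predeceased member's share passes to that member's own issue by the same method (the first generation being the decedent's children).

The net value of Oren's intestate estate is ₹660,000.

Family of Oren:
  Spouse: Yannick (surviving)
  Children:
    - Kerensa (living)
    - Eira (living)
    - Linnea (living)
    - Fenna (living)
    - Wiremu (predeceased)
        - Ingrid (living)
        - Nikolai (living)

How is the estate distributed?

The spouse counts as an additional share at the children's level, so there are 6 primary shares of ₹110,000. Yannick takes one such share (₹110,000).
The children's combined portion (₹550,000) is divided into 5 shares of ₹110,000: Kerensa, Eira, Linnea, and Fenna each take ₹110,000; Wiremu's ₹110,000 share passes to Wiremu's issue.
Wiremu's share (₹110,000) is divided into 2 shares of ₹55,000: Ingrid and Nikolai each take ₹55,000.

Yannick: ₹110,000; Kerensa: ₹110,000; Eira: ₹110,000; Linnea: ₹110,000; Fenna: ₹110,000; Ingrid: ₹55,000; Nikolai: ₹55,000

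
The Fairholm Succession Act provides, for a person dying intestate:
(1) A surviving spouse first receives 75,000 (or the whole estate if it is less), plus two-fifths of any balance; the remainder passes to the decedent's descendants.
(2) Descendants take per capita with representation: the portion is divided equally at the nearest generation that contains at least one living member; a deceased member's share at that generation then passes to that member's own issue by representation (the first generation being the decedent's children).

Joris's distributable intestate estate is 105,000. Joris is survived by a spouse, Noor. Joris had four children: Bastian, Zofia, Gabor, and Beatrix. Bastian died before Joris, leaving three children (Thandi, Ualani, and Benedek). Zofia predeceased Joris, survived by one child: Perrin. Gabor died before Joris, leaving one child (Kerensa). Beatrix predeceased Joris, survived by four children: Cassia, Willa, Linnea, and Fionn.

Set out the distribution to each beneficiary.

Noor: 87,000; Thandi: 2,000; Ualani: 2,000; Benedek: 2,000; Perrin: 2,000; Kerensa: 2,000; Cassia: 2,000; Willa: 2,000; Linnea: 2,000; Fionn: 2,000

Noor first takes 75,000, leaving a balance of 30,000. Noor then takes two-fifths of the balance (12,000), for a total of 87,000. The remaining 18,000 passes to the descendants.
No child survives, so the initial division is made at the grandchildren's generation.
The descendants' portion (18,000) is divided into 9 shares of 2,000: Thandi, Ualani, Benedek, Perrin, Kerensa, Cassia, Willa, Linnea, and Fionn each take 2,000.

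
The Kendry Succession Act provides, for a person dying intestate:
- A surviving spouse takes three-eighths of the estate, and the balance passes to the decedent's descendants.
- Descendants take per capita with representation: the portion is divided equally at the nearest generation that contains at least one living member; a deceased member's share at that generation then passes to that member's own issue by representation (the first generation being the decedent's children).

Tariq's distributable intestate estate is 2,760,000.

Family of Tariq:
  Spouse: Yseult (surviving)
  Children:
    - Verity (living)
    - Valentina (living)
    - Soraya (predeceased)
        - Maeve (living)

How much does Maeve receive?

Yseult takes three-eighths of 2,760,000 = 1,035,000. The remaining 1,725,000 passes to the descendants.
The descendants' portion (1,725,000) is divided into 3 shares of 575,000: Verity and Valentina each take 575,000; Soraya's 575,000 share passes to Soraya's issue.
Soraya's share (575,000) passes entirely to Maeve.

Maeve receives 575,000.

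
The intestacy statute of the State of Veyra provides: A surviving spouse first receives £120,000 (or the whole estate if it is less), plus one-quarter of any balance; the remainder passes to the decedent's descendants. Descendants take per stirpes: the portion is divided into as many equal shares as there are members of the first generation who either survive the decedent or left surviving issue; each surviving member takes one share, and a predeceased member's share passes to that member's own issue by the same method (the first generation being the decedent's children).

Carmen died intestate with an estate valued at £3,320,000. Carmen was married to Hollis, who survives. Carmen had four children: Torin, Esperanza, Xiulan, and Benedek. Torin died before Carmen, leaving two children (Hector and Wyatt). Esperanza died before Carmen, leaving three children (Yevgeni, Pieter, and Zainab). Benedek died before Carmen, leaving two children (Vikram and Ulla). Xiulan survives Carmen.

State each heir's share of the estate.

Hollis: £920,000; Hector: £300,000; Wyatt: £300,000; Yevgeni: £200,000; Pieter: £200,000; Zainab: £200,000; Xiulan: £600,000; Vikram: £300,000; Ulla: £300,000

Hollis first takes £120,000, leaving a balance of £3,200,000. Hollis then takes one-quarter of the balance (£800,000), for a total of £920,000. The remaining £2,400,000 passes to the descendants.
The descendants' portion (£2,400,000) is divided into 4 shares of £600,000: Xiulan takes £600,000; Torin's £600,000 share passes to Torin's issue; Esperanza's £600,000 share passes to Esperanza's issue; Benedek's £600,000 share passes to Benedek's issue.
Torin's share (£600,000) is divided into 2 shares of £300,000: Hector and Wyatt each take £300,000.
Esperanza's share (£600,000) is divided into 3 shares of £200,000: Yevgeni, Pieter, and Zainab each take £200,000.
Benedek's share (£600,000) is divided into 2 shares of £300,000: Vikram and Ulla each take £300,000.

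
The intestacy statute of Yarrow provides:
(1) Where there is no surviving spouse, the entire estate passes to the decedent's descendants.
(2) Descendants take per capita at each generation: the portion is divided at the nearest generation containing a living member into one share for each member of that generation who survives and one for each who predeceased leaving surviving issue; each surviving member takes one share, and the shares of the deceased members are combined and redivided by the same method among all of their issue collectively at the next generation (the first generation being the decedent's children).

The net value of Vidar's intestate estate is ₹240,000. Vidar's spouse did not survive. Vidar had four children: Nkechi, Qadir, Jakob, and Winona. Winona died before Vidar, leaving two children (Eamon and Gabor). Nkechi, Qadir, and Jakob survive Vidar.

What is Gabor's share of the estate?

The entire ₹240,000 passes to the descendants.
That amount (₹240,000) is divided at the children's generation into 4 shares of ₹60,000. Nkechi, Qadir, and Jakob each take ₹60,000. The remaining share for the deceased Winona (₹60,000) is carried to the next generation.
That pool (₹60,000) is divided at the grandchildren's generation equally among Eamon and Gabor: ₹30,000 each.

Gabor receives ₹30,000.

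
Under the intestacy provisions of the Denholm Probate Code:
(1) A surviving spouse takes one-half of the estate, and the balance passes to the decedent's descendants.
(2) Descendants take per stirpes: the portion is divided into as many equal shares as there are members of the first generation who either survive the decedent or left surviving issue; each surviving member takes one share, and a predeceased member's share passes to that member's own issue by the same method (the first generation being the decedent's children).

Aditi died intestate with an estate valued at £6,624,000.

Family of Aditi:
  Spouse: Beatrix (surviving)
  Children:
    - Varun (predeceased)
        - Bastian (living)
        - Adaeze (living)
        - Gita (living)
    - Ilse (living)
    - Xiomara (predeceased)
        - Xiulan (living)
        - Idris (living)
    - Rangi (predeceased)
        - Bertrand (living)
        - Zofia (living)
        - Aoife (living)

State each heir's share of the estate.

Beatrix: £3,312,000; Bastian: £276,000; Adaeze: £276,000; Gita: £276,000; Ilse: £828,000; Xiulan: £414,000; Idris: £414,000; Bertrand: £276,000; Zofia: £276,000; Aoife: £276,000

Beatrix takes one-half of £6,624,000 = £3,312,000. The remaining £3,312,000 passes to the descendants.
The descendants' portion (£3,312,000) is divided into 4 shares of £828,000: Ilse takes £828,000; Varun's £828,000 share passes to Varun's issue; Xiomara's £828,000 share passes to Xiomara's issue; Rangi's £828,000 share passes to Rangi's issue.
Varun's share (£828,000) is divided into 3 shares of £276,000: Bastian, Adaeze, and Gita each take £276,000.
Xiomara's share (£828,000) is divided into 2 shares of £414,000: Xiulan and Idris each take £414,000.
Rangi's share (£828,000) is divided into 3 shares of £276,000: Bertrand, Zofia, and Aoife each take £276,000.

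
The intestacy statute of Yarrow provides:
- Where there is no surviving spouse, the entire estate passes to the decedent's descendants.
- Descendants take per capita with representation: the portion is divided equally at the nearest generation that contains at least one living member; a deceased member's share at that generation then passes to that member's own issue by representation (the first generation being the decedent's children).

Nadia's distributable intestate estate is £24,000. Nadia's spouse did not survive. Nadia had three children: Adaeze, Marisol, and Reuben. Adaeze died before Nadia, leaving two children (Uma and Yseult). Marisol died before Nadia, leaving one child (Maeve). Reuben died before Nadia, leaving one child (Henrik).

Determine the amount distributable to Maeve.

The entire £24,000 passes to the descendants.
No child survives, so the initial division is made at the grandchildren's generation.
That amount (£24,000) is divided into 4 shares of £6,000: Uma, Yseult, Maeve, and Henrik each take £6,000.

Maeve receives £6,000.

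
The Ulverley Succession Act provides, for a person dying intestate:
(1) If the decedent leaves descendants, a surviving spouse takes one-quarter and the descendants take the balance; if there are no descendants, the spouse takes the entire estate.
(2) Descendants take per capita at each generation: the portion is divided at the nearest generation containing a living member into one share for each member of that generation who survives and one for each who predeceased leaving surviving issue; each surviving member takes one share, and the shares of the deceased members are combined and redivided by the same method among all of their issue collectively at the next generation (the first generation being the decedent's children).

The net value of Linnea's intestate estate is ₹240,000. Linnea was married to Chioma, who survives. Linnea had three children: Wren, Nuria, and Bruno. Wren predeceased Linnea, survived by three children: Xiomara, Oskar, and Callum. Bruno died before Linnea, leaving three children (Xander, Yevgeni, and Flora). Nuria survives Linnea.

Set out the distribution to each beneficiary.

Chioma takes one-quarter of ₹240,000 = ₹60,000. The remaining ₹180,000 passes to the descendants.
The descendants' portion (₹180,000) is divided at the children's generation into 3 shares of ₹60,000. Nuria takes ₹60,000. The 2 shares of the deceased (Wren and Bruno) are combined into a pool of ₹120,000.
That pool (₹120,000) is divided at the grandchildren's generation equally among Xiomara, Oskar, Callum, Xander, Yevgeni, and Flora: ₹20,000 each.

Chioma: ₹60,000; Xiomara: ₹20,000; Oskar: ₹20,000; Callum: ₹20,000; Nuria: ₹60,000; Xander: ₹20,000; Yevgeni: ₹20,000; Flora: ₹20,000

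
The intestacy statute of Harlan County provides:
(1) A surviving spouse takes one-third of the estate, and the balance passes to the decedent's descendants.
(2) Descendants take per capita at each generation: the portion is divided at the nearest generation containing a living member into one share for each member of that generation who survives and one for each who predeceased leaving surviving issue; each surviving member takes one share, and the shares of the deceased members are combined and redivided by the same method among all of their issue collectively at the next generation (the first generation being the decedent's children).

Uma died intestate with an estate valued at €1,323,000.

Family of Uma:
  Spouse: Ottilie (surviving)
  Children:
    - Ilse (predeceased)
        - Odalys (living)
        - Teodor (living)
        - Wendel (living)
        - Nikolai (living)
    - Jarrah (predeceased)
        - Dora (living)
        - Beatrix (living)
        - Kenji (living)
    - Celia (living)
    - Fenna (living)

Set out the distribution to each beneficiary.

Ottilie takes one-third of €1,323,000 = €441,000. The remaining €882,000 passes to the descendants.
The descendants' portion (€882,000) is divided at the children's generation into 4 shares of €220,500. Celia and Fenna each take €220,500. The 2 shares of the deceased (Ilse and Jarrah) are combined into a pool of €441,000.
That pool (€441,000) is divided at the grandchildren's generation equally among Odalys, Teodor, Wendel, Nikolai, Dora, Beatrix, and Kenji: €63,000 each.

Ottilie: €441,000; Odalys: €63,000; Teodor: €63,000; Wendel: €63,000; Nikolai: €63,000; Dora: €63,000; Beatrix: €63,000; Kenji: €63,000; Celia: €220,500; Fenna: €220,500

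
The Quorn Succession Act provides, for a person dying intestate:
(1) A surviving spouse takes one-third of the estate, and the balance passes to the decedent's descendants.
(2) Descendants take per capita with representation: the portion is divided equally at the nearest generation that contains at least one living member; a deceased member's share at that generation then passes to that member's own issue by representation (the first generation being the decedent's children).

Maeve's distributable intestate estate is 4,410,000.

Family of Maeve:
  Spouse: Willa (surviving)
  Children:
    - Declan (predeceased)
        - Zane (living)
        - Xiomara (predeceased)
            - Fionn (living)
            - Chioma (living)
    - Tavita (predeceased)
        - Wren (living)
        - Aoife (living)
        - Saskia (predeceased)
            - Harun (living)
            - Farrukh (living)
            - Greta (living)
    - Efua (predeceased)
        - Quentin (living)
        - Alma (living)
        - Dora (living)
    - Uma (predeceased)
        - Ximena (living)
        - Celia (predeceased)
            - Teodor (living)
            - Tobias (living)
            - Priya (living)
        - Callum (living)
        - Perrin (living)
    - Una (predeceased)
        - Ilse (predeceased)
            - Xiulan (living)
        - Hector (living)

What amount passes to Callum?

Willa takes one-third of 4,410,000 = 1,470,000. The remaining 2,940,000 passes to the descendants.
No child survives, so the initial division is made at the grandchildren's generation.
The descendants' portion (2,940,000) is divided into 14 shares of 210,000: Zane, Wren, Aoife, Quentin, Alma, Dora, Ximena, Callum, Perrin, and Hector each take 210,000; Xiomara's 210,000 share passes to Xiomara's issue; Saskia's 210,000 share passes to Saskia's issue; Celia's 210,000 share passes to Celia's issue; Ilse's 210,000 share passes to Ilse's issue.
Xiomara's share (210,000) is divided into 2 shares of 105,000: Fionn and Chioma each take 105,000.
Saskia's share (210,000) is divided into 3 shares of 70,000: Harun, Farrukh, and Greta each take 70,000.
Celia's share (210,000) is divided into 3 shares of 70,000: Teodor, Tobias, and Priya each take 70,000.
Ilse's share (210,000) passes entirely to Xiulan.

Callum receives 210,000.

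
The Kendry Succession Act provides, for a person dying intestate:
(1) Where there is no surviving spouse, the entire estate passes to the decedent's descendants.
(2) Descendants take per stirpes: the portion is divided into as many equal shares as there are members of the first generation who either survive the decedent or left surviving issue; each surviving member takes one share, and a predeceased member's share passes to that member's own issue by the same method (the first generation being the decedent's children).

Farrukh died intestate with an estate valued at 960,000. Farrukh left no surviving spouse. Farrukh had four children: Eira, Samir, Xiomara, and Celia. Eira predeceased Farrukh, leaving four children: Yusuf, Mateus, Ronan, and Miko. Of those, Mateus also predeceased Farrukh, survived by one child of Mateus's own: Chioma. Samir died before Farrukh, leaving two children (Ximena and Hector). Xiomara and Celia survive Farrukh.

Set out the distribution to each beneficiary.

Yusuf: 60,000; Chioma: 60,000; Ronan: 60,000; Miko: 60,000; Ximena: 120,000; Hector: 120,000; Xiomara: 240,000; Celia: 240,000

The entire 960,000 passes to the descendants.
That amount (960,000) is divided into 4 shares of 240,000: Xiomara and Celia each take 240,000; Eira's 240,000 share passes to Eira's issue; Samir's 240,000 share passes to Samir's issue.
Eira's share (240,000) is divided into 4 shares of 60,000: Yusuf, Ronan, and Miko each take 60,000; Mateus's 60,000 share passes to Mateus's issue.
Mateus's share (60,000) passes entirely to Chioma.
Samir's share (240,000) is divided into 2 shares of 120,000: Ximena and Hector each take 120,000.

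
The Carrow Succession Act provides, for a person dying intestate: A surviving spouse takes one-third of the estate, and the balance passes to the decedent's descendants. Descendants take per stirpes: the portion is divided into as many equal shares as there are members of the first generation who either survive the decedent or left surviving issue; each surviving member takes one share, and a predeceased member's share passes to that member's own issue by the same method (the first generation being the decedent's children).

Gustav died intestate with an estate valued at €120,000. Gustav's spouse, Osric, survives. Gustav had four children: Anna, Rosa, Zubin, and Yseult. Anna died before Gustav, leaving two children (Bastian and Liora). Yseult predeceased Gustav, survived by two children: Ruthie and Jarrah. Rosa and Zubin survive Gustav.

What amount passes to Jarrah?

Osric takes one-third of €120,000 = €40,000. The remaining €80,000 passes to the descendants.
The descendants' portion (€80,000) is divided into 4 shares of €20,000: Rosa and Zubin each take €20,000; Anna's €20,000 share passes to Anna's issue; Yseult's €20,000 share passes to Yseult's issue.
Anna's share (€20,000) is divided into 2 shares of €10,000: Bastian and Liora each take €10,000.
Yseult's share (€20,000) is divided into 2 shares of €10,000: Ruthie and Jarrah each take €10,000.

Jarrah receives €10,000.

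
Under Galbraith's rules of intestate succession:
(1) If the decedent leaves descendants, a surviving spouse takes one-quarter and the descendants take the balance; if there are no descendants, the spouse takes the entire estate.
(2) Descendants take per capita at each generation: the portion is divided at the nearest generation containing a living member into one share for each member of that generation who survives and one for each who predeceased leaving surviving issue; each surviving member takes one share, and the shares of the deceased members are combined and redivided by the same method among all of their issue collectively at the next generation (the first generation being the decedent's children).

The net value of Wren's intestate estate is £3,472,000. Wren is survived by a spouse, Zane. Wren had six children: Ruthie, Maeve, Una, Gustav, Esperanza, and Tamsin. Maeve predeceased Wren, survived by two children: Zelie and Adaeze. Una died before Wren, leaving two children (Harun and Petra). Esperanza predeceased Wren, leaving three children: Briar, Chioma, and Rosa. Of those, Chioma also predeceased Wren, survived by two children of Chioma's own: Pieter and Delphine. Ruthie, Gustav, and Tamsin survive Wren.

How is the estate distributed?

Zane: £868,000; Ruthie: £434,000; Zelie: £186,000; Adaeze: £186,000; Harun: £186,000; Petra: £186,000; Gustav: £434,000; Briar: £186,000; Pieter: £93,000; Delphine: £93,000; Rosa: £186,000; Tamsin: £434,000

Zane takes one-quarter of £3,472,000 = £868,000. The remaining £2,604,000 passes to the descendants.
The descendants' portion (£2,604,000) is divided at the children's generation into 6 shares of £434,000. Ruthie, Gustav, and Tamsin each take £434,000. The 3 shares of the deceased (Maeve, Una, and Esperanza) are combined into a pool of £1,302,000.
That pool (£1,302,000) is divided at the grandchildren's generation into 7 shares of £186,000. Zelie, Adaeze, Harun, Petra, Briar, and Rosa each take £186,000. The remaining share for the deceased Chioma (£186,000) is carried to the next generation.
That pool (£186,000) is divided at the great-grandchildren's generation equally among Pieter and Delphine: £93,000 each.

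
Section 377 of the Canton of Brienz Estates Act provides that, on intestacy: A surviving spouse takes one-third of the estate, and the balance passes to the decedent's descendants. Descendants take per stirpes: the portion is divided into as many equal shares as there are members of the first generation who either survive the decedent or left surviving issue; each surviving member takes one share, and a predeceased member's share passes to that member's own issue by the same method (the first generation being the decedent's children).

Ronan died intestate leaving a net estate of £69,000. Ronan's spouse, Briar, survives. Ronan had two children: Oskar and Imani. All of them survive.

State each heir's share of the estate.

Briar: £23,000; Oskar: £23,000; Imani: £23,000

Briar takes one-third of £69,000 = £23,000. The remaining £46,000 passes to the descendants.
The descendants' portion (£46,000) is divided into 2 shares of £23,000: Oskar and Imani each take £23,000.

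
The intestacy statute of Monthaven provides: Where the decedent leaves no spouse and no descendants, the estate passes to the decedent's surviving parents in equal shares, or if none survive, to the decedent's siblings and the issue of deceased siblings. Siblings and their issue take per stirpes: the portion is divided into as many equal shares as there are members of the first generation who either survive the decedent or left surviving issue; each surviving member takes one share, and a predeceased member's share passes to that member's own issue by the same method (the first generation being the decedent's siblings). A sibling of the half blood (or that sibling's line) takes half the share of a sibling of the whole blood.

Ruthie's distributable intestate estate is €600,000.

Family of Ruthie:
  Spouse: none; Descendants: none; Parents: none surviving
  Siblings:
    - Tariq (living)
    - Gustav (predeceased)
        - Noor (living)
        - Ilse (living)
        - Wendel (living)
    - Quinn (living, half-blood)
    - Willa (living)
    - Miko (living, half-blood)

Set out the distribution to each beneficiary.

Tariq: €150,000; Noor: €50,000; Ilse: €50,000; Wendel: €50,000; Quinn: €75,000; Willa: €150,000; Miko: €75,000

The entire €600,000 passes to the siblings and their issue.
Counting each half-blood sibling's line as half a unit, there are 4 units in €600,000, so one unit is €150,000. Whole-blood lines (Tariq, Gustav, and Willa) take €150,000 each; half-blood lines (Quinn and Miko) take €75,000 each.
Gustav's share (€150,000) is divided into 3 shares of €50,000: Noor, Ilse, and Wendel each take €50,000.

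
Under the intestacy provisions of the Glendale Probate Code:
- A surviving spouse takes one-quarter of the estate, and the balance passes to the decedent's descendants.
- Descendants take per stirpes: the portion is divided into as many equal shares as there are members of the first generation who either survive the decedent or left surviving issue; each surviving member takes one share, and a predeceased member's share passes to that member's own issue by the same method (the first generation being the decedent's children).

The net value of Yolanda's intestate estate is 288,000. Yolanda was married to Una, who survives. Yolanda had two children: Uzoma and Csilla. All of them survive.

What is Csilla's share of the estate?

Csilla receives 108,000.

Una takes one-quarter of 288,000 = 72,000. The remaining 216,000 passes to the descendants.
The descendants' portion (216,000) is divided into 2 shares of 108,000: Uzoma and Csilla each take 108,000.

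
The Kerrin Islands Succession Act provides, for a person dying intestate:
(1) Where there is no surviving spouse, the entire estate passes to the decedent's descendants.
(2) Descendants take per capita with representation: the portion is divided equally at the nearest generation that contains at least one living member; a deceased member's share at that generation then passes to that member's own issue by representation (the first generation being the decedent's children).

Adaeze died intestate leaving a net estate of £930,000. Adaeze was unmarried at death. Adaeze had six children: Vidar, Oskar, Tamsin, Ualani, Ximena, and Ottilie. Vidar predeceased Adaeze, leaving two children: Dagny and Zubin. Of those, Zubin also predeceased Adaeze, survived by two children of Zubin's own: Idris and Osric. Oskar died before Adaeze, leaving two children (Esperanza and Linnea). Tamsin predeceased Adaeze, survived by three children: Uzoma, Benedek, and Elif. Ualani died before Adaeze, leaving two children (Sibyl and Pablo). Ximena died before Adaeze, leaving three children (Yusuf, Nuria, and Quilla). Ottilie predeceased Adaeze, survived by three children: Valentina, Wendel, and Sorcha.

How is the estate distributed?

The entire £930,000 passes to the descendants.
No child survives, so the initial division is made at the grandchildren's generation.
That amount (£930,000) is divided into 15 shares of £62,000: Dagny, Esperanza, Linnea, Uzoma, Benedek, Elif, Sibyl, Pablo, Yusuf, Nuria, Quilla, Valentina, Wendel, and Sorcha each take £62,000; Zubin's £62,000 share passes to Zubin's issue.
Zubin's share (£62,000) is divided into 2 shares of £31,000: Idris and Osric each take £31,000.

Dagny: £62,000; Idris: £31,000; Osric: £31,000; Esperanza: £62,000; Linnea: £62,000; Uzoma: £62,000; Benedek: £62,000; Elif: £62,000; Sibyl: £62,000; Pablo: £62,000; Yusuf: £62,000; Nuria: £62,000; Quilla: £62,000; Valentina: £62,000; Wendel: £62,000; Sorcha: £62,000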